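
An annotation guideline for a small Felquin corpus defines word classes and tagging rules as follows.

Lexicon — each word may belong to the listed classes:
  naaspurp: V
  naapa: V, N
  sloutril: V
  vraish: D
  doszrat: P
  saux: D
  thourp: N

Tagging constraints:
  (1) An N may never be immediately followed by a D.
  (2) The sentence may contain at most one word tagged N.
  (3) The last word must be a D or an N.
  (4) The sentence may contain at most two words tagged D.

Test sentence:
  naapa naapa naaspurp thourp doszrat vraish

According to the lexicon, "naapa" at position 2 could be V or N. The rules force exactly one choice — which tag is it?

Candidates per position — 1:naapa {V,N}; 2:naapa {V,N}; 3:naaspurp {V}; 4:thourp {N}; 5:doszrat {P}; 6:vraish {D}.
Position 1: tagging it N would leave rule 2 unsatisfiable, so it must be V.
Position 2: tagging it N would leave rule 2 unsatisfiable, so it must be V.
That leaves exactly one tagging: V V V N P D.
Verifying each rule — rule 1 holds; rule 2 holds; rule 3 holds; rule 4 holds.

V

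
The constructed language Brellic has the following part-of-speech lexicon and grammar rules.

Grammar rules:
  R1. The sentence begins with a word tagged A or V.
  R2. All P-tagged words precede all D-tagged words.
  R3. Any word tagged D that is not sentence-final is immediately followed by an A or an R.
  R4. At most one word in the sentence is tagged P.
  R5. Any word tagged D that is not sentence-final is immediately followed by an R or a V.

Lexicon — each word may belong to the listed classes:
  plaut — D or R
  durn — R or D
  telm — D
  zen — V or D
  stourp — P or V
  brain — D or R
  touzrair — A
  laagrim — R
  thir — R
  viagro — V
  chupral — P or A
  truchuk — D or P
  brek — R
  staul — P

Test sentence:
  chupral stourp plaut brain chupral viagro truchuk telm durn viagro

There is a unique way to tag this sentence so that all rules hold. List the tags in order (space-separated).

Candidates per position — 1:chupral {P,A}; 2:stourp {P,V}; 3:plaut {D,R}; 4:brain {D,R}; 5:chupral {P,A}; 6:viagro {V}; 7:truchuk {D,P}; 8:telm {D}; 9:durn {R,D}; 10:viagro {V}.
At position 1, choosing P makes rule 1 impossible to satisfy; hence A.
At position 4, choosing D makes rule 5 impossible to satisfy; hence R.
At position 7, choosing D makes rule 3 impossible to satisfy; hence P.
At position 9, choosing D makes rule 3 impossible to satisfy; hence R.
At position 2, choosing P makes rule 4 impossible to satisfy; hence V.
At position 3, choosing D makes rule 2 impossible to satisfy; hence R.
At position 5, choosing P makes rule 4 impossible to satisfy; hence A.
The unique satisfying tagging is: A V R R A V P D R V.
Checking: rule 1 satisfied; rule 2 satisfied; rule 3 satisfied; rule 4 satisfied; rule 5 satisfied.

A V R R A V P D R V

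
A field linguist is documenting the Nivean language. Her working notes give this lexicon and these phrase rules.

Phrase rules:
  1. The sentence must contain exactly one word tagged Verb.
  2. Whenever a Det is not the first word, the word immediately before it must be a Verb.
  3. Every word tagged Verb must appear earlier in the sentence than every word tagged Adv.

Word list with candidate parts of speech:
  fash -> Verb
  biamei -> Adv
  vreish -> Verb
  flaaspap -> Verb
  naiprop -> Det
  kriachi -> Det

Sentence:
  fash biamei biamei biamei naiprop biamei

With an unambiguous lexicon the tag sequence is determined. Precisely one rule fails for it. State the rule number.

2

Fixed tagging: Verb Adv Adv Adv Det Adv.
Checking each rule: R1 holds, R2 violated, R3 holds.
Only rule 2 fails.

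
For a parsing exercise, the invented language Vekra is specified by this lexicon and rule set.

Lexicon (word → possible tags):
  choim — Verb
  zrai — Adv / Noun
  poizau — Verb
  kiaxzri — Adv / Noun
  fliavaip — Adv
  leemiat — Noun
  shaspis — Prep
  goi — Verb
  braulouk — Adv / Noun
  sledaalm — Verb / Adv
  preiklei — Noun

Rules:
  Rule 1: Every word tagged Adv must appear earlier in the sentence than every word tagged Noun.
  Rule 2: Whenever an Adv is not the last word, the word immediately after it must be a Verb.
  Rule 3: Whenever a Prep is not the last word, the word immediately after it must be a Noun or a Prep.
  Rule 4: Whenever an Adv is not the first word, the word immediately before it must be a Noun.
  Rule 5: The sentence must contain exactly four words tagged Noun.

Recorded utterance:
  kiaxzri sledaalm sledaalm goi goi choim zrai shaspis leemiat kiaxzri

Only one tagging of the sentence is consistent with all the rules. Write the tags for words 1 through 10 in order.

Noun Verb Verb Verb Verb Verb Noun Prep Noun Noun

Candidates per position — 1:kiaxzri {Adv,Noun}; 2:sledaalm {Verb,Adv}; 3:sledaalm {Verb,Adv}; 4:goi {Verb}; 5:goi {Verb}; 6:choim {Verb}; 7:zrai {Adv,Noun}; 8:shaspis {Prep}; 9:leemiat {Noun}; 10:kiaxzri {Adv,Noun}.
If word 1 were Adv, no tagging could satisfy rule 5; so word 1 is Noun.
If word 2 were Adv, no tagging could satisfy rule 1; so word 2 is Verb.
If word 3 were Adv, no tagging could satisfy rule 1; so word 3 is Verb.
If word 7 were Adv, no tagging could satisfy rule 1; so word 7 is Noun.
If word 10 were Adv, no tagging could satisfy rule 1; so word 10 is Noun.
The unique satisfying tagging is: Noun Verb Verb Verb Verb Verb Noun Prep Noun Noun.
Rule-by-rule: rule 1 ✓; rule 2 ✓; rule 3 ✓; rule 4 ✓; rule 5 ✓.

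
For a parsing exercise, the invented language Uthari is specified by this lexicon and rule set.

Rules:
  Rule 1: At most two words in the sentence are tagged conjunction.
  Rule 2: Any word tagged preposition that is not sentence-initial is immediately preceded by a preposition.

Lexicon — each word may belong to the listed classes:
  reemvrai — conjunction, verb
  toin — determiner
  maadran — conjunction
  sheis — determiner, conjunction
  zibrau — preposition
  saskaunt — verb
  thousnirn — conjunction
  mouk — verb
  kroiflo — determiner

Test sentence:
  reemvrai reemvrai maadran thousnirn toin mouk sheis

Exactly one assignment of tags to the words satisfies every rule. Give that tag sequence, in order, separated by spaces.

verb verb conjunction conjunction determiner verb determiner

Candidates per position — 1:reemvrai {conjunction,verb}; 2:reemvrai {conjunction,verb}; 3:maadran {conjunction}; 4:thousnirn {conjunction}; 5:toin {determiner}; 6:mouk {verb}; 7:sheis {determiner,conjunction}.
Position 1: conjunction is ruled out by rule 1; that leaves verb.
Position 2: conjunction is ruled out by rule 1; that leaves verb.
Position 7: conjunction is ruled out by rule 1; that leaves determiner.
So the tagging must be: verb verb conjunction conjunction determiner verb determiner.
Rule-by-rule: rule 1 holds; rule 2 holds.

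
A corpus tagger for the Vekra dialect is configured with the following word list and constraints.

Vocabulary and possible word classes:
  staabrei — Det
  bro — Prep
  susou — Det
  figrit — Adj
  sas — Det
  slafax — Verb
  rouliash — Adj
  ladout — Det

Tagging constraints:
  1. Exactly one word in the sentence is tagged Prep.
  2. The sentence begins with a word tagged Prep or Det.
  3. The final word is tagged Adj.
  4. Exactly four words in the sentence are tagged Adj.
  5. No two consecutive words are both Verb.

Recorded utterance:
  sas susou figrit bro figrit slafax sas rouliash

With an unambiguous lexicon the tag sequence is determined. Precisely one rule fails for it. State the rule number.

4

Fixed tagging: Det Det Adj Prep Adj Verb Det Adj.
Checking each rule: R1 pass, R2 pass, R3 pass, R4 fail, R5 pass.
Only rule 4 fails.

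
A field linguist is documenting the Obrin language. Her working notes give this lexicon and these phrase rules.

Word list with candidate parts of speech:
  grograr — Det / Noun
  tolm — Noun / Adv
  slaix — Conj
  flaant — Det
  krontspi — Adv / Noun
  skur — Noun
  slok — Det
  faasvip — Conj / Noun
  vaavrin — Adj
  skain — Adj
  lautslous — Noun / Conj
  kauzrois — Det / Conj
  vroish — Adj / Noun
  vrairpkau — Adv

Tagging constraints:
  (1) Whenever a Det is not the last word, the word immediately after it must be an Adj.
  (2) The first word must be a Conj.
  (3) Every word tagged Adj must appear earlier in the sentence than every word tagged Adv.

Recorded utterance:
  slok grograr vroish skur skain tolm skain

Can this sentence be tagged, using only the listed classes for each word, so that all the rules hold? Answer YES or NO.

Candidates per position — 1:slok {Det}; 2:grograr {Det,Noun}; 3:vroish {Adj,Noun}; 4:skur {Noun}; 5:skain {Adj}; 6:tolm {Noun,Adv}; 7:skain {Adj}.
Rule 1 cannot be satisfied by any choice of tags from the lexicon.
So there is no consistent tagging.

NO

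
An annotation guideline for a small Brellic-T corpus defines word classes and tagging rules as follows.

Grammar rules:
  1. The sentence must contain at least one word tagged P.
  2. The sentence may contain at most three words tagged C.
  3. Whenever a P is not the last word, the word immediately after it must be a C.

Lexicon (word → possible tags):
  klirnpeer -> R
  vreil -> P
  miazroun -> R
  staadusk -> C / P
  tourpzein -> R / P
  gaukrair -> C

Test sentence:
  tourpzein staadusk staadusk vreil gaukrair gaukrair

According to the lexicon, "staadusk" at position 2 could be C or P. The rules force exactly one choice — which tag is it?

Candidates per position — 1:tourpzein {R,P}; 2:staadusk {C,P}; 3:staadusk {C,P}; 4:vreil {P}; 5:gaukrair {C}; 6:gaukrair {C}.
At position 3, choosing P makes rule 3 impossible to satisfy; hence C.
At position 2, choosing C makes rule 2 impossible to satisfy; hence P.
At position 1, choosing P makes rule 3 impossible to satisfy; hence R.
That leaves exactly one tagging: R P C P C C.
Verifying each rule — rule 1 ok; rule 2 ok; rule 3 ok.

P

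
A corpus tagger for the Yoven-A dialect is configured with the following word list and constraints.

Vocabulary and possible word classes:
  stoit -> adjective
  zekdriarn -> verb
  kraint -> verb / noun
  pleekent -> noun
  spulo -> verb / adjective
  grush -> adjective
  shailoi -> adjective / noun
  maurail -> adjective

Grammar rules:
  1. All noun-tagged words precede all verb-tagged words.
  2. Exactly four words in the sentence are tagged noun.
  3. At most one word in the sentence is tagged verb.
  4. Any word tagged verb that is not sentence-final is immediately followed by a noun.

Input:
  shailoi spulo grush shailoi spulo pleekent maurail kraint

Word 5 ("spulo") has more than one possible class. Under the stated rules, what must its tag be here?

adjective

Candidates per position — 1:shailoi {adjective,noun}; 2:spulo {verb,adjective}; 3:grush {adjective}; 4:shailoi {adjective,noun}; 5:spulo {verb,adjective}; 6:pleekent {noun}; 7:maurail {adjective}; 8:kraint {verb,noun}.
At position 1, choosing adjective makes rule 2 impossible to satisfy; hence noun.
At position 2, choosing verb makes rule 1 impossible to satisfy; hence adjective.
At position 4, choosing adjective makes rule 2 impossible to satisfy; hence noun.
At position 5, choosing verb makes rule 1 impossible to satisfy; hence adjective.
At position 8, choosing verb makes rule 2 impossible to satisfy; hence noun.
The unique satisfying tagging is: noun adjective adjective noun adjective noun adjective noun.
Rule-by-rule: rule 1 ✓; rule 2 ✓; rule 3 ✓; rule 4 ✓.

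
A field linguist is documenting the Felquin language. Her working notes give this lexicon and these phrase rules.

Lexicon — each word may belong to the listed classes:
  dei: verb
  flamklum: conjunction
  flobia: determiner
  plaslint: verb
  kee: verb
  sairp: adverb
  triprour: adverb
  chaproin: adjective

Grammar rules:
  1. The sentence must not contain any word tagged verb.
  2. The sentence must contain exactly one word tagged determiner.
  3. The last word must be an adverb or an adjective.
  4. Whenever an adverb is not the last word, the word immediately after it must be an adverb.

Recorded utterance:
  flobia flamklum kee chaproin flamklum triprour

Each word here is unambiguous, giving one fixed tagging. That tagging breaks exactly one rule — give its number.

Fixed tagging: determiner conjunction verb adjective conjunction adverb.
Rule check: R1 fails, R2 ok, R3 ok, R4 ok.
Only rule 1 fails.

1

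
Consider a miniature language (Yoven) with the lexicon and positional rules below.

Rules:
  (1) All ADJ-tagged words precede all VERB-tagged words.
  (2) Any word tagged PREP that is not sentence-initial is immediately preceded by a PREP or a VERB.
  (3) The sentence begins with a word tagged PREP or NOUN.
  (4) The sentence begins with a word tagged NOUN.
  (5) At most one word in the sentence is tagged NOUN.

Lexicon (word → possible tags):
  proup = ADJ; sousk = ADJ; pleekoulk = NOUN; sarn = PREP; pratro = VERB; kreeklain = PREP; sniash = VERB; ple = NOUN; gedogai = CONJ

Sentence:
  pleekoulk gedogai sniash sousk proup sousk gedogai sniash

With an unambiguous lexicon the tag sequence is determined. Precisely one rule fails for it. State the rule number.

Fixed tagging: NOUN CONJ VERB ADJ ADJ ADJ CONJ VERB.
Rule check: R1 ✗, R2 ✓, R3 ✓, R4 ✓, R5 ✓.
Only rule 1 fails.

1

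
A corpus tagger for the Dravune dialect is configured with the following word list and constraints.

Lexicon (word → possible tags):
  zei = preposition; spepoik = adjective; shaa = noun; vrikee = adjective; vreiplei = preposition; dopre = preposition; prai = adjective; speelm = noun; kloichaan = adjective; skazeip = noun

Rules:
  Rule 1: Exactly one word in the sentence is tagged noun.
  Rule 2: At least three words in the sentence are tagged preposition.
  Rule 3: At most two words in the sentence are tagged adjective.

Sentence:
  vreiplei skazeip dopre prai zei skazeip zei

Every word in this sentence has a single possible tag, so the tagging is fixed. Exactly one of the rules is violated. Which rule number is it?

1

Fixed tagging: preposition noun preposition adjective preposition noun preposition.
Rule check: R1 fail, R2 pass, R3 pass.
Only rule 1 fails.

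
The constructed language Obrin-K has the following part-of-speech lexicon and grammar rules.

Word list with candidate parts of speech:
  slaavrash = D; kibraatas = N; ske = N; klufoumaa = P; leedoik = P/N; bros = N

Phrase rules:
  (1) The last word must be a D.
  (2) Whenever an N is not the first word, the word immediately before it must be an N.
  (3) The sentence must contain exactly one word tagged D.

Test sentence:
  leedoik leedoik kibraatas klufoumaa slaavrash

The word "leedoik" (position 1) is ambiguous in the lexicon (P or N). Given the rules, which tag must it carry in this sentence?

N

Candidates per position — 1:leedoik {P,N}; 2:leedoik {P,N}; 3:kibraatas {N}; 4:klufoumaa {P}; 5:slaavrash {D}.
Position 1: P is ruled out by rule 2; that leaves N.
Position 2: P is ruled out by rule 2; that leaves N.
That leaves exactly one tagging: N N N P D.
Rule-by-rule: rule 1 satisfied; rule 2 satisfied; rule 3 satisfied.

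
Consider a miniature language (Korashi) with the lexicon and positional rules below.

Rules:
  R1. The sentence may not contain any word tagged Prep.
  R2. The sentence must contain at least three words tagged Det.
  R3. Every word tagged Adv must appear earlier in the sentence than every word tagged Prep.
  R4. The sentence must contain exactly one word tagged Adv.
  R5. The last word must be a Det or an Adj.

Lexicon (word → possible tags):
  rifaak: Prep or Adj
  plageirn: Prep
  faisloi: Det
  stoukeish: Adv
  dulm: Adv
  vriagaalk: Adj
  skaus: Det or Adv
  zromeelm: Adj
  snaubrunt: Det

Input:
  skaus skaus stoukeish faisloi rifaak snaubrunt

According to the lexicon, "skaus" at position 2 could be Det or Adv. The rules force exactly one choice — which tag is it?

Candidates per position — 1:skaus {Det,Adv}; 2:skaus {Det,Adv}; 3:stoukeish {Adv}; 4:faisloi {Det}; 5:rifaak {Prep,Adj}; 6:snaubrunt {Det}.
Position 1: tagging it Adv would leave rule 4 unsatisfiable, so it must be Det.
Position 2: tagging it Adv would leave rule 4 unsatisfiable, so it must be Det.
Position 5: tagging it Prep would leave rule 1 unsatisfiable, so it must be Adj.
The unique satisfying tagging is: Det Det Adv Det Adj Det.
Check: rule 1 satisfied; rule 2 satisfied; rule 3 satisfied; rule 4 satisfied; rule 5 satisfied.

Det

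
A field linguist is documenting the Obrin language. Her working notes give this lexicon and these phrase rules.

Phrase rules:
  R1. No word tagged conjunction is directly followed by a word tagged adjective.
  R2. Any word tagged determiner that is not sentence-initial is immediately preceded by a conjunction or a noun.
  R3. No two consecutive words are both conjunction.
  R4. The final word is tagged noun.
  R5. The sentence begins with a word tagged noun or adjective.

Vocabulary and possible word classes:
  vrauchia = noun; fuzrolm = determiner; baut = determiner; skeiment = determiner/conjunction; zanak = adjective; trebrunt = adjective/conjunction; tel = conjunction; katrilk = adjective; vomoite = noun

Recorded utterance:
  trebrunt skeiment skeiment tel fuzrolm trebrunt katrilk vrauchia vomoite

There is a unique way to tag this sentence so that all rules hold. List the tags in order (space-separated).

adjective conjunction determiner conjunction determiner adjective adjective noun noun

Candidates per position — 1:trebrunt {adjective,conjunction}; 2:skeiment {determiner,conjunction}; 3:skeiment {determiner,conjunction}; 4:tel {conjunction}; 5:fuzrolm {determiner}; 6:trebrunt {adjective,conjunction}; 7:katrilk {adjective}; 8:vrauchia {noun}; 9:vomoite {noun}.
Position 1: tagging it conjunction would leave rule 5 unsatisfiable, so it must be adjective.
Position 2: tagging it determiner would leave rule 2 unsatisfiable, so it must be conjunction.
Position 3: tagging it conjunction would leave rule 3 unsatisfiable, so it must be determiner.
Position 6: tagging it conjunction would leave rule 1 unsatisfiable, so it must be adjective.
The unique satisfying tagging is: adjective conjunction determiner conjunction determiner adjective adjective noun noun.
Checking: rule 1 holds; rule 2 holds; rule 3 holds; rule 4 holds; rule 5 holds.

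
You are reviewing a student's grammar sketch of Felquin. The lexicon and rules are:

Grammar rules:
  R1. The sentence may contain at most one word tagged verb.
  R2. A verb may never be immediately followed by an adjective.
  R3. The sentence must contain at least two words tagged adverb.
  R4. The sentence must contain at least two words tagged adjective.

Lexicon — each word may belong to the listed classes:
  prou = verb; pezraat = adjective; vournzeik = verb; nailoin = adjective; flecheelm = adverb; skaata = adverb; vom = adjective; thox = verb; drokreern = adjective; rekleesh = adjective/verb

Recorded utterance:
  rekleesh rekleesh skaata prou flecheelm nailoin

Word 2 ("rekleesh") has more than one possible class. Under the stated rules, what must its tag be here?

adjective

Candidates per position — 1:rekleesh {adjective,verb}; 2:rekleesh {adjective,verb}; 3:skaata {adverb}; 4:prou {verb}; 5:flecheelm {adverb}; 6:nailoin {adjective}.
If word 1 were verb, no tagging could satisfy rule 1; so word 1 is adjective.
If word 2 were verb, no tagging could satisfy rule 1; so word 2 is adjective.
So the tagging must be: adjective adjective adverb verb adverb adjective.
Check: rule 1 ✓; rule 2 ✓; rule 3 ✓; rule 4 ✓.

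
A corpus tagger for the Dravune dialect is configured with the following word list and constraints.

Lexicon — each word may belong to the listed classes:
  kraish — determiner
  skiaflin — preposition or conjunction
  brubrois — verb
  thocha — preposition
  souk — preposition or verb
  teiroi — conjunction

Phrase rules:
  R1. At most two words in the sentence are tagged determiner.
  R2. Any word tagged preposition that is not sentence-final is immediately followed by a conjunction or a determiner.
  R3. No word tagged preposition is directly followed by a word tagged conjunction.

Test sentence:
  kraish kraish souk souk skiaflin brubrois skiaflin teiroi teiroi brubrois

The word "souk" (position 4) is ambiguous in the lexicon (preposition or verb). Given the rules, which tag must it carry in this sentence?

Candidates per position — 1:kraish {determiner}; 2:kraish {determiner}; 3:souk {preposition,verb}; 4:souk {preposition,verb}; 5:skiaflin {preposition,conjunction}; 6:brubrois {verb}; 7:skiaflin {preposition,conjunction}; 8:teiroi {conjunction}; 9:teiroi {conjunction}; 10:brubrois {verb}.
At position 3, choosing preposition makes rule 2 impossible to satisfy; hence verb.
At position 5, choosing preposition makes rule 2 impossible to satisfy; hence conjunction.
At position 7, choosing preposition makes rule 3 impossible to satisfy; hence conjunction.
At position 4, choosing preposition makes rule 3 impossible to satisfy; hence verb.
The only consistent sequence is: determiner determiner verb verb conjunction verb conjunction conjunction conjunction verb.
Rule-by-rule: rule 1 ok; rule 2 ok; rule 3 ok.

verb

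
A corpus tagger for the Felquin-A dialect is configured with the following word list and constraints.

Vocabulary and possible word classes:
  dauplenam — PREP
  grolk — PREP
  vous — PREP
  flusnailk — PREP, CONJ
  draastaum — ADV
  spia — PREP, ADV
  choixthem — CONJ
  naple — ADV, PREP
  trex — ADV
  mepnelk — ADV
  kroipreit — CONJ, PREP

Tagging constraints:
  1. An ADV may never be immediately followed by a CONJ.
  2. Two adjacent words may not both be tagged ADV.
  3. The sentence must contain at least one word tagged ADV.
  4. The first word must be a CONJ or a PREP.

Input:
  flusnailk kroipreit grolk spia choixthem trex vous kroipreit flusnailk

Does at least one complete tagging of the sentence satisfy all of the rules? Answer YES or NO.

YES

Candidates per position — 1:flusnailk {PREP,CONJ}; 2:kroipreit {CONJ,PREP}; 3:grolk {PREP}; 4:spia {PREP,ADV}; 5:choixthem {CONJ}; 6:trex {ADV}; 7:vous {PREP}; 8:kroipreit {CONJ,PREP}; 9:flusnailk {PREP,CONJ}.
One satisfying assignment: PREP PREP PREP PREP CONJ ADV PREP CONJ PREP.
Verifying each rule — rule 1 ✓; rule 2 ✓; rule 3 ✓; rule 4 ✓.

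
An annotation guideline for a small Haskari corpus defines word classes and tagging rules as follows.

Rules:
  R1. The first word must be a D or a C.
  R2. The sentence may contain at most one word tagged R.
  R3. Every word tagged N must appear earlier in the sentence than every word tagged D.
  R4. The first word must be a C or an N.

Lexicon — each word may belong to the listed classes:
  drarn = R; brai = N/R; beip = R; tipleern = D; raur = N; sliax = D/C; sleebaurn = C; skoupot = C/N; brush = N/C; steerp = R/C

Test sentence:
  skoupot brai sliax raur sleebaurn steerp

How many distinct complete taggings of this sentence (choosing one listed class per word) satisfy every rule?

Candidates per position — 1:skoupot {C,N}; 2:brai {N,R}; 3:sliax {D,C}; 4:raur {N}; 5:sleebaurn {C}; 6:steerp {R,C}.
There are 16 candidate sequences in total.
The sequences that satisfy every rule: C N C N C R; C N C N C C; C R C N C C.
Count = 3.

3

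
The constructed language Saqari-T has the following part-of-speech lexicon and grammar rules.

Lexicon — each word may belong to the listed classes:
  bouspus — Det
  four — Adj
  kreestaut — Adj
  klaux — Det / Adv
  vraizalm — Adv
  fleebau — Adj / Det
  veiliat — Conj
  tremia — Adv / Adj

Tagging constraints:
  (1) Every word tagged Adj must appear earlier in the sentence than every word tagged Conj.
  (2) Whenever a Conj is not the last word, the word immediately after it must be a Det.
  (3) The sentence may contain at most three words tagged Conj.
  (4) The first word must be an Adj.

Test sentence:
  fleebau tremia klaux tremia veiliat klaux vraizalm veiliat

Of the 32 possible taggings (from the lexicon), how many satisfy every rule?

8

Candidates per position — 1:fleebau {Adj,Det}; 2:tremia {Adv,Adj}; 3:klaux {Det,Adv}; 4:tremia {Adv,Adj}; 5:veiliat {Conj}; 6:klaux {Det,Adv}; 7:vraizalm {Adv}; 8:veiliat {Conj}.
There are 32 candidate sequences in total.
Checking each against the rules leaves 8 sequences.
Count = 8.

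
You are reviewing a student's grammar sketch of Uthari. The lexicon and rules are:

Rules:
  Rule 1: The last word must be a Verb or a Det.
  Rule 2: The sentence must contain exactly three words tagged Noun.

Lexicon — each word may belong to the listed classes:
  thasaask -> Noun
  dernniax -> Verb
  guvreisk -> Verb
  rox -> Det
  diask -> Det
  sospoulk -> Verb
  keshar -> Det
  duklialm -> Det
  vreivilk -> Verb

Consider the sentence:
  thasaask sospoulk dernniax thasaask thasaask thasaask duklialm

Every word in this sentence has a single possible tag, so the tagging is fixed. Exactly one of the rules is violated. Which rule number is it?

Fixed tagging: Noun Verb Verb Noun Noun Noun Det.
Rule check: R1 holds, R2 violated.
Only rule 2 fails.

2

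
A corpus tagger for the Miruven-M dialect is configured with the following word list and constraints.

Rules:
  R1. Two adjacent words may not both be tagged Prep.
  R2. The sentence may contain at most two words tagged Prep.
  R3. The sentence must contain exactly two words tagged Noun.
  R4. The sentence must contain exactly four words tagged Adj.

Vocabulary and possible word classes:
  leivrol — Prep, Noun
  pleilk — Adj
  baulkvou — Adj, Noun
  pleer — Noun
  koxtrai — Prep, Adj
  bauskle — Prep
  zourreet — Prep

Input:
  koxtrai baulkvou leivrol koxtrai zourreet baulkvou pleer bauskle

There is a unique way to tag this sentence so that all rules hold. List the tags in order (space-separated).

Candidates per position — 1:koxtrai {Prep,Adj}; 2:baulkvou {Adj,Noun}; 3:leivrol {Prep,Noun}; 4:koxtrai {Prep,Adj}; 5:zourreet {Prep}; 6:baulkvou {Adj,Noun}; 7:pleer {Noun}; 8:bauskle {Prep}.
Position 1: Prep is ruled out by rule 2; that leaves Adj.
Position 2: Noun is ruled out by rule 4; that leaves Adj.
Position 3: Prep is ruled out by rule 2; that leaves Noun.
Position 4: Prep is ruled out by rule 1; that leaves Adj.
Position 6: Noun is ruled out by rule 3; that leaves Adj.
That leaves exactly one tagging: Adj Adj Noun Adj Prep Adj Noun Prep.
Rule-by-rule: rule 1 ok; rule 2 ok; rule 3 ok; rule 4 ok.

Adj Adj Noun Adj Prep Adj Noun Prep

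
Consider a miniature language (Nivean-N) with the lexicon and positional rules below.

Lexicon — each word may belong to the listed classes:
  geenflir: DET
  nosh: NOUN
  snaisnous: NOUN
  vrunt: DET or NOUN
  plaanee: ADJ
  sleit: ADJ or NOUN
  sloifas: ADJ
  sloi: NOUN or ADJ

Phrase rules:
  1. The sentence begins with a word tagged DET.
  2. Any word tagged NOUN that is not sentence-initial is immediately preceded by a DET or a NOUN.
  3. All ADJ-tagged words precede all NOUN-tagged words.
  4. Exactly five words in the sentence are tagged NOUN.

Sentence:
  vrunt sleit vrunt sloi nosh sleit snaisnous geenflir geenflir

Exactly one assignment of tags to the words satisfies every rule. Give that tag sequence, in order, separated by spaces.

Candidates per position — 1:vrunt {DET,NOUN}; 2:sleit {ADJ,NOUN}; 3:vrunt {DET,NOUN}; 4:sloi {NOUN,ADJ}; 5:nosh {NOUN}; 6:sleit {ADJ,NOUN}; 7:snaisnous {NOUN}; 8:geenflir {DET}; 9:geenflir {DET}.
At position 1, choosing NOUN makes rule 1 impossible to satisfy; hence DET.
At position 4, choosing ADJ makes rule 2 impossible to satisfy; hence NOUN.
At position 6, choosing ADJ makes rule 2 impossible to satisfy; hence NOUN.
The remaining ambiguous positions (2, 3) are resolved jointly — only one combination satisfies every rule.
That leaves exactly one tagging: DET NOUN DET NOUN NOUN NOUN NOUN DET DET.
Checking: rule 1 holds; rule 2 holds; rule 3 holds; rule 4 holds.

DET NOUN DET NOUN NOUN NOUN NOUN DET DET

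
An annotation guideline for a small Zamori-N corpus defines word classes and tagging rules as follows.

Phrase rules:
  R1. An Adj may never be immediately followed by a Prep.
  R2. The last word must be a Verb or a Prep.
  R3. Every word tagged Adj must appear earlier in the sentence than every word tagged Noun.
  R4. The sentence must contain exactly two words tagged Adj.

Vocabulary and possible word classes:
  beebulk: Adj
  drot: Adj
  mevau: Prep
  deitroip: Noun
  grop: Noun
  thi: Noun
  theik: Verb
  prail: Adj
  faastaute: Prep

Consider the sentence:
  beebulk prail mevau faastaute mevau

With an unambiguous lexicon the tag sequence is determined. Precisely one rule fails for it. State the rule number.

1

Fixed tagging: Adj Adj Prep Prep Prep.
Rule check: R1 violated, R2 holds, R3 holds, R4 holds.
Only rule 1 fails.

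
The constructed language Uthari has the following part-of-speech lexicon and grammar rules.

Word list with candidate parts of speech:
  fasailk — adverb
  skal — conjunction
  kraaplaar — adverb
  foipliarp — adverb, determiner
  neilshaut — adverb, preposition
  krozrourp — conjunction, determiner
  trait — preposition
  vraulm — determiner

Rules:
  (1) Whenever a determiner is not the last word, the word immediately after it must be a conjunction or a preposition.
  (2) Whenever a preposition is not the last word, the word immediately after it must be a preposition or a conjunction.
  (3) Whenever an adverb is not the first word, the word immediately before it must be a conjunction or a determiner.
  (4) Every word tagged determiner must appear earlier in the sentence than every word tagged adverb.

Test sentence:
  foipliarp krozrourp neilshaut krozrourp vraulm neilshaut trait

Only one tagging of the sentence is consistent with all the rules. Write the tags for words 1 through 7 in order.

determiner conjunction preposition conjunction determiner preposition preposition

Candidates per position — 1:foipliarp {adverb,determiner}; 2:krozrourp {conjunction,determiner}; 3:neilshaut {adverb,preposition}; 4:krozrourp {conjunction,determiner}; 5:vraulm {determiner}; 6:neilshaut {adverb,preposition}; 7:trait {preposition}.
At position 1, choosing adverb makes rule 4 impossible to satisfy; hence determiner.
At position 2, choosing determiner makes rule 1 impossible to satisfy; hence conjunction.
At position 3, choosing adverb makes rule 4 impossible to satisfy; hence preposition.
At position 4, choosing determiner makes rule 1 impossible to satisfy; hence conjunction.
At position 6, choosing adverb makes rule 1 impossible to satisfy; hence preposition.
The only consistent sequence is: determiner conjunction preposition conjunction determiner preposition preposition.
Verifying each rule — rule 1 holds; rule 2 holds; rule 3 holds; rule 4 holds.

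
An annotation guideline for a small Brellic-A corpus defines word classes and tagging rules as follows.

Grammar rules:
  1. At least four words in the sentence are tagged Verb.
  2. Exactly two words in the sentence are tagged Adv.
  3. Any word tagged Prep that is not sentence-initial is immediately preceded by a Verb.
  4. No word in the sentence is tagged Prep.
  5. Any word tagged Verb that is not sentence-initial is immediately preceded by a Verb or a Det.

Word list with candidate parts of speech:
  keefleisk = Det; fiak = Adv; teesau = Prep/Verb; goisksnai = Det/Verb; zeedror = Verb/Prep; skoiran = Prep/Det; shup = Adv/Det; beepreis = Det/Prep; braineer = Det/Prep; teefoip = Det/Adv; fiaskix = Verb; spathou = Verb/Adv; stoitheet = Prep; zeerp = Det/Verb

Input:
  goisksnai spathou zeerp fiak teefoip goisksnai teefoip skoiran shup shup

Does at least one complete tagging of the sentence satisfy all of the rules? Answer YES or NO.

YES

Candidates per position — 1:goisksnai {Det,Verb}; 2:spathou {Verb,Adv}; 3:zeerp {Det,Verb}; 4:fiak {Adv}; 5:teefoip {Det,Adv}; 6:goisksnai {Det,Verb}; 7:teefoip {Det,Adv}; 8:skoiran {Prep,Det}; 9:shup {Adv,Det}; 10:shup {Adv,Det}.
One satisfying assignment: Verb Verb Verb Adv Det Verb Adv Det Det Det.
Rule-by-rule: rule 1 ✓; rule 2 ✓; rule 3 ✓; rule 4 ✓; rule 5 ✓.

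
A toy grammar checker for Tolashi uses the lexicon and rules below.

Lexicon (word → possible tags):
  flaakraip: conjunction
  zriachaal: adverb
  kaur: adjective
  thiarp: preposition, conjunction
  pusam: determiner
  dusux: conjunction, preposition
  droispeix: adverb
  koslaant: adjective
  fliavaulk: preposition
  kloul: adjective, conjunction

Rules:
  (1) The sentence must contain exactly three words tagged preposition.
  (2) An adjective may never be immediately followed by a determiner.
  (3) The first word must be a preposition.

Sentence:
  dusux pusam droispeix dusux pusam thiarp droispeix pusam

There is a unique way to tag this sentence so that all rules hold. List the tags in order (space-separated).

Candidates per position — 1:dusux {conjunction,preposition}; 2:pusam {determiner}; 3:droispeix {adverb}; 4:dusux {conjunction,preposition}; 5:pusam {determiner}; 6:thiarp {preposition,conjunction}; 7:droispeix {adverb}; 8:pusam {determiner}.
If word 1 were conjunction, no tagging could satisfy rule 1; so word 1 is preposition.
If word 4 were conjunction, no tagging could satisfy rule 1; so word 4 is preposition.
If word 6 were conjunction, no tagging could satisfy rule 1; so word 6 is preposition.
The only consistent sequence is: preposition determiner adverb preposition determiner preposition adverb determiner.
Check: rule 1 ok; rule 2 ok; rule 3 ok.

preposition determiner adverb preposition determiner preposition adverb determiner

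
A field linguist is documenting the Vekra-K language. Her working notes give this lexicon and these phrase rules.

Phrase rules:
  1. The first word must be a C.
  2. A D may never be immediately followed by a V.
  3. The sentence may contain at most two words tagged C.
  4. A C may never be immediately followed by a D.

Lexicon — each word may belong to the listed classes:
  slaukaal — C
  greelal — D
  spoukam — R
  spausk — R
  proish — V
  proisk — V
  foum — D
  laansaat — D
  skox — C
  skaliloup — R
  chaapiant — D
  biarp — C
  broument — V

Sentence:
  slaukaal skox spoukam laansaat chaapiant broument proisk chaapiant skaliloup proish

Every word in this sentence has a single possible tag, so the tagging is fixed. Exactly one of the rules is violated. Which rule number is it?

2

Fixed tagging: C C R D D V V D R V.
Rule check: R1 ok, R2 fails, R3 ok, R4 ok.
Only rule 2 fails.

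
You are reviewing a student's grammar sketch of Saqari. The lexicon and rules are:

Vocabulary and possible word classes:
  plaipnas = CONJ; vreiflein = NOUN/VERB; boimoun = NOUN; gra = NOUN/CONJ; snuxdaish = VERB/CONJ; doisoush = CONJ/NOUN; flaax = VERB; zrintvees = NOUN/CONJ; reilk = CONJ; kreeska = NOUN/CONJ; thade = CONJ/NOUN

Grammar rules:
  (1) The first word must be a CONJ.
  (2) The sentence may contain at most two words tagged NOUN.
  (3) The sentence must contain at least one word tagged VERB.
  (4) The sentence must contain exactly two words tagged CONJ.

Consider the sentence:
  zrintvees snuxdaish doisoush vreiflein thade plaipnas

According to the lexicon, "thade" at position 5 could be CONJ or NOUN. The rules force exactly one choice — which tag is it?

NOUN

Candidates per position — 1:zrintvees {NOUN,CONJ}; 2:snuxdaish {VERB,CONJ}; 3:doisoush {CONJ,NOUN}; 4:vreiflein {NOUN,VERB}; 5:thade {CONJ,NOUN}; 6:plaipnas {CONJ}.
Word 1 cannot be NOUN — rule 1 would then fail for every completion. It is CONJ.
Word 2 cannot be CONJ — rule 4 would then fail for every completion. It is VERB.
Word 3 cannot be CONJ — rule 4 would then fail for every completion. It is NOUN.
Word 5 cannot be CONJ — rule 4 would then fail for every completion. It is NOUN.
Word 4 cannot be NOUN — rule 2 would then fail for every completion. It is VERB.
That leaves exactly one tagging: CONJ VERB NOUN VERB NOUN CONJ.
Rule-by-rule: rule 1 satisfied; rule 2 satisfied; rule 3 satisfied; rule 4 satisfied.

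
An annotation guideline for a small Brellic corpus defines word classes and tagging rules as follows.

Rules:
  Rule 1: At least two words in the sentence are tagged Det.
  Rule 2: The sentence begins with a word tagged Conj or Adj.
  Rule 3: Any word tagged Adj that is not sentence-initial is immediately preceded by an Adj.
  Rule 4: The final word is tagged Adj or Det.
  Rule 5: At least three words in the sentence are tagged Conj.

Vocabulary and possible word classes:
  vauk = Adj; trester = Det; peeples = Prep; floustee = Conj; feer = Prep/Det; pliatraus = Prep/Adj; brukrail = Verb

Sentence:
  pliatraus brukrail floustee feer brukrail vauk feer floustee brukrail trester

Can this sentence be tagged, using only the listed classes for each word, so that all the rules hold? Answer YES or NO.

Candidates per position — 1:pliatraus {Prep,Adj}; 2:brukrail {Verb}; 3:floustee {Conj}; 4:feer {Prep,Det}; 5:brukrail {Verb}; 6:vauk {Adj}; 7:feer {Prep,Det}; 8:floustee {Conj}; 9:brukrail {Verb}; 10:trester {Det}.
Rule 3 cannot be satisfied by any choice of tags from the lexicon.
So there is no consistent tagging.

NO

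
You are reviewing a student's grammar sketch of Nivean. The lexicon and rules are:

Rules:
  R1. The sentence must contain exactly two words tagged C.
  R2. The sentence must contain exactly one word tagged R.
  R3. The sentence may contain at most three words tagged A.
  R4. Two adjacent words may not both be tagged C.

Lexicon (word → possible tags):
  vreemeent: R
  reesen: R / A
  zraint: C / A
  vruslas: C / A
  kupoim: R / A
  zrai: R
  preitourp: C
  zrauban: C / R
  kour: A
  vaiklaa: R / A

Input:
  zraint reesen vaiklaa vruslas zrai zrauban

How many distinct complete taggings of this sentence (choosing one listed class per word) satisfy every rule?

Candidates per position — 1:zraint {C,A}; 2:reesen {R,A}; 3:vaiklaa {R,A}; 4:vruslas {C,A}; 5:zrai {R}; 6:zrauban {C,R}.
There are 32 candidate sequences in total.
The sequences that satisfy every rule: C A A A R C; A A A C R C.
Count = 2.

2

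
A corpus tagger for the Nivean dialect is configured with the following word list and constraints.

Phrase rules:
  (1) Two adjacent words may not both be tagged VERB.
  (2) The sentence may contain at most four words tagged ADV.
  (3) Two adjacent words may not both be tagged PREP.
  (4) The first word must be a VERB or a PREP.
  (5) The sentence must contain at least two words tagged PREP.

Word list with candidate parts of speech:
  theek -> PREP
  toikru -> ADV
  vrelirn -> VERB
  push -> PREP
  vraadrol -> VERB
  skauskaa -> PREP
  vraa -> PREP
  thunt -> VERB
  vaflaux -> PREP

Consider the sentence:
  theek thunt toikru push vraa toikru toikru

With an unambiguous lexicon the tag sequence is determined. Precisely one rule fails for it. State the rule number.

3

Fixed tagging: PREP VERB ADV PREP PREP ADV ADV.
Rule check: R1 pass, R2 pass, R3 fail, R4 pass, R5 pass.
Only rule 3 fails.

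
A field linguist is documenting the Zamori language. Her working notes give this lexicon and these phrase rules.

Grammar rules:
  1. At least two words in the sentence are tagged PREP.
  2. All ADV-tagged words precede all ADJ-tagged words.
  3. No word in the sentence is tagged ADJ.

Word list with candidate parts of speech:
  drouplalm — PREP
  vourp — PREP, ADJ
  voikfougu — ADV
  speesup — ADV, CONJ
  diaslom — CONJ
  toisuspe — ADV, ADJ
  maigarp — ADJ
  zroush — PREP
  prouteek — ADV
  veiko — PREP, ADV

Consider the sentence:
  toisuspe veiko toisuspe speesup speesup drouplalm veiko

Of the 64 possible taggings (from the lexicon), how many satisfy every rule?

12

Candidates per position — 1:toisuspe {ADV,ADJ}; 2:veiko {PREP,ADV}; 3:toisuspe {ADV,ADJ}; 4:speesup {ADV,CONJ}; 5:speesup {ADV,CONJ}; 6:drouplalm {PREP}; 7:veiko {PREP,ADV}.
There are 64 candidate sequences in total.
Checking each against the rules leaves 12 sequences.
Count = 12.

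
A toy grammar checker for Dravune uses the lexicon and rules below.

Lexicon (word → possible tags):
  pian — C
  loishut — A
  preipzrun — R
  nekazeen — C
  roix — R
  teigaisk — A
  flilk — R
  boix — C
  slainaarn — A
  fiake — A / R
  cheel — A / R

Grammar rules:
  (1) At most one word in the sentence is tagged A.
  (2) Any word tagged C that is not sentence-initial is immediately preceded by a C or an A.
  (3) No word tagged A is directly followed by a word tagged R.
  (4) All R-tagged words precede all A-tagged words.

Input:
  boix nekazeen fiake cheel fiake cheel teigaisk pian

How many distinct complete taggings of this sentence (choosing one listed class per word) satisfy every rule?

1

Candidates per position — 1:boix {C}; 2:nekazeen {C}; 3:fiake {A,R}; 4:cheel {A,R}; 5:fiake {A,R}; 6:cheel {A,R}; 7:teigaisk {A}; 8:pian {C}.
There are 16 candidate sequences in total.
The sequences that satisfy every rule: C C R R R R A C.
Count = 1.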